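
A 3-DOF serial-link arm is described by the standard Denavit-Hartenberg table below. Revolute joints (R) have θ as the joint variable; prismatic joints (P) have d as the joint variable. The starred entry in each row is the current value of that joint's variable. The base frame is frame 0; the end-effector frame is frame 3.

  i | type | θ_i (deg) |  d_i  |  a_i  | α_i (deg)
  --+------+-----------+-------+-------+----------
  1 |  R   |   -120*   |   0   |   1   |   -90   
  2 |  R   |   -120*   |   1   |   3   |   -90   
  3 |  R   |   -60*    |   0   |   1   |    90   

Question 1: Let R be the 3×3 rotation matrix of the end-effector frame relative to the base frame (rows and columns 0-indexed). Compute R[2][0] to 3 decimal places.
0.433

End-effector x-axis (col 0 of R) = (0.8750,-0.2165,0.4330)
R[2][0] = 0.4330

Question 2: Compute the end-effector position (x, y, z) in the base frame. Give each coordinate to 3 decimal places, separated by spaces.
1.991 -0.283 3.031

after link 1: o_1 = (-0.5000, -0.8660, 0.0000)
after link 2: o_2 = (1.1160, -0.0670, 2.5981)
after link 3: o_3 = (1.9910, -0.2835, 3.0311)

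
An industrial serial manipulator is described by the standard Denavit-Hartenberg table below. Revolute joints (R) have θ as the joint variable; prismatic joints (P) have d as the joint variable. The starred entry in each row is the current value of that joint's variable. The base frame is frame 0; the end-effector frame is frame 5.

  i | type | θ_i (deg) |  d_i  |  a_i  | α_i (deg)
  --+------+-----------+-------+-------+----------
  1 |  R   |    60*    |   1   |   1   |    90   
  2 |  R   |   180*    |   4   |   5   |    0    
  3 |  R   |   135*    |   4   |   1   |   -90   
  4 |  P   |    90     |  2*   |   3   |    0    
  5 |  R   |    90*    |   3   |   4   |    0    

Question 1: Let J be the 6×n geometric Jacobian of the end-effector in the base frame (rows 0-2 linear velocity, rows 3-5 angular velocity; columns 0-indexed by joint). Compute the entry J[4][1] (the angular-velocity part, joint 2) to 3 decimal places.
axis z_1 = (0.8660,-0.5000,0.0000); lever o_n−o_1 = (2.5372,-5.6054,5.6569)
cross product → J_v[:, 1] = (-2.8284,-4.8990,-3.5858)
J_ω[:, 1] = z_1
entry J[4][1] = -0.5000

-0.500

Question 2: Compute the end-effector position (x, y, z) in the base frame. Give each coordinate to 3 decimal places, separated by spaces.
3.037 -4.739 6.657

after link 1: o_1 = (0.5000, 0.8660, 1.0000)
after link 2: o_2 = (1.4641, -5.4641, 1.0000)
after link 3: o_3 = (5.2818, -6.8517, 0.2929)
after link 4: o_4 = (3.3908, -4.1270, 1.7071)
after link 5: o_5 = (3.0372, -4.7394, 6.6569)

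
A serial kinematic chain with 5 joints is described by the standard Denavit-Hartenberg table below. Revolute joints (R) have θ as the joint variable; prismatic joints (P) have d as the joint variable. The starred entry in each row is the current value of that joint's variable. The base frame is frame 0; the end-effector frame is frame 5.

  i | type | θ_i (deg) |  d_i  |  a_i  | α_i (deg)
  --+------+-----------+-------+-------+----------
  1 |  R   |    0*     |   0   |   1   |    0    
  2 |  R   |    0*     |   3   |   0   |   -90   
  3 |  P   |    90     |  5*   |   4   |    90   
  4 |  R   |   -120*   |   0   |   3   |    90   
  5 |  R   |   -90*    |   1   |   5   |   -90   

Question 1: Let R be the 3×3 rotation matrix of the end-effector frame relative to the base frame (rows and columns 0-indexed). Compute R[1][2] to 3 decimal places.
-0.866

End-effector z-axis (col 2 of R) = (0.0000,-0.8660,0.5000)
R[1][2] = -0.8660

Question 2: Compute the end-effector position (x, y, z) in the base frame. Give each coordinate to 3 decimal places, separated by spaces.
-4.000 2.902 1.366

after link 1: o_1 = (1.0000, 0.0000, 0.0000)
after link 2: o_2 = (1.0000, 0.0000, 3.0000)
after link 3: o_3 = (1.0000, 5.0000, -1.0000)
after link 4: o_4 = (1.0000, 2.4019, 0.5000)
after link 5: o_5 = (-4.0000, 2.9019, 1.3660)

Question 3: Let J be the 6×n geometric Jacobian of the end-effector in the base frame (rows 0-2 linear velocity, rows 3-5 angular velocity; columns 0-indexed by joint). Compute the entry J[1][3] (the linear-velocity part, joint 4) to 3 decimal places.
axis z_3 = (1.0000,0.0000,0.0000); lever o_n−o_3 = (-5.0000,-2.0981,2.3660)
cross product → J_v[:, 3] = (0.0000,-2.3660,-2.0981)
J_ω[:, 3] = z_3
entry J[1][3] = -2.3660

-2.366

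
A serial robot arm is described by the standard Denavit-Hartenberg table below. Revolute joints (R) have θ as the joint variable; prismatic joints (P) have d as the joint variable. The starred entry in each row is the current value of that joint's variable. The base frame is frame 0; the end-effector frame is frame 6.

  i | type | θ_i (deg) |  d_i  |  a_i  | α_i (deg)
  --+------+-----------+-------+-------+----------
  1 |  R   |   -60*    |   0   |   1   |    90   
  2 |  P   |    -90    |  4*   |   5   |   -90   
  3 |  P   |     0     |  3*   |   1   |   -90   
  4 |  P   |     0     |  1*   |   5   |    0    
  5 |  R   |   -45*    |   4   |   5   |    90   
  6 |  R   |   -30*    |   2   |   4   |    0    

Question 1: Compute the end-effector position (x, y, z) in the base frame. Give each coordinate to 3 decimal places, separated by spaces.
4.834 -10.372 -15.571

after link 1: o_1 = (0.5000, -0.8660, 0.0000)
after link 2: o_2 = (-2.9641, -2.8660, -5.0000)
after link 3: o_3 = (-1.4641, -5.4641, -6.0000)
after link 4: o_4 = (-0.5981, -4.9641, -11.0000)
after link 5: o_5 = (4.6338, -6.0260, -14.5355)
after link 6: o_6 = (4.8336, -10.3720, -15.5708)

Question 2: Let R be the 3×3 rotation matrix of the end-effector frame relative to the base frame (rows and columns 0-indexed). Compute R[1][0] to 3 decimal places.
End-effector x-axis (col 0 of R) = (-0.1268,-0.7803,-0.6124)
R[1][0] = -0.7803

-0.780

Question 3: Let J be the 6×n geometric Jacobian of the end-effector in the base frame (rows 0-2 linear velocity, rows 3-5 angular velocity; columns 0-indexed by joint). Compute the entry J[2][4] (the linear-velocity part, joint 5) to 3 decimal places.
axis z_4 = (0.8660,0.5000,-0.0000); lever o_n−o_4 = (5.4317,-5.4079,-4.5708)
cross product → J_v[:, 4] = (-2.2854,3.9584,-7.3992)
J_ω[:, 4] = z_4
entry J[2][4] = -7.3992

-7.399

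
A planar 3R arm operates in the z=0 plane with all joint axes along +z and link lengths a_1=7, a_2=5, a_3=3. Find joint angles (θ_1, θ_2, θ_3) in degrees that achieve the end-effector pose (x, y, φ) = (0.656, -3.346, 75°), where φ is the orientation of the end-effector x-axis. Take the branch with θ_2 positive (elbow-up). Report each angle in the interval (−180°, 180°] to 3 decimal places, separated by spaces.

wrist centre = target − a_3·(cos φ, sin φ) = (-0.1205, -6.2438)
cos θ_2 = (38.9993−7²−5²)/(2·7·5) = -0.5000; θ_2 = 120.0007° (elbow-up)
β = atan2(-6.2438,-0.1205) = -91.1052°; ψ = atan2(4.3301,4.4999) = 43.8980°
θ_1 = β − ψ = -135.0033°
θ_3 = φ − θ_1 − θ_2 = 90.0026° (wrapped to (-180°,180°])

-135.003 120.001 90.003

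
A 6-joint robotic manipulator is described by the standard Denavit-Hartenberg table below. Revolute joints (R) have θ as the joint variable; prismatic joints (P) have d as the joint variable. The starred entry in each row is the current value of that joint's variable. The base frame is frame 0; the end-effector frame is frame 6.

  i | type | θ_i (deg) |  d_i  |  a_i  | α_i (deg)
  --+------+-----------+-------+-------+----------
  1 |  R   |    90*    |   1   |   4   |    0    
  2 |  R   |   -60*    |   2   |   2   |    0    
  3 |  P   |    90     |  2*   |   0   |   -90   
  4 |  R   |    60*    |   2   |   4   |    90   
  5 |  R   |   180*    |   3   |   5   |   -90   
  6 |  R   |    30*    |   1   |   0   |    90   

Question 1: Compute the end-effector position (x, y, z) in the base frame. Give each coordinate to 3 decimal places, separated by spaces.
-0.183 6.317 7.366

after link 1: o_1 = (0.0000, 4.0000, 1.0000)
after link 2: o_2 = (1.7321, 5.0000, 3.0000)
after link 3: o_3 = (1.7321, 5.0000, 5.0000)
after link 4: o_4 = (-1.0000, 5.7321, 1.5359)
after link 5: o_5 = (-1.0490, 5.8170, 7.3660)
after link 6: o_6 = (-0.1830, 6.3170, 7.3660)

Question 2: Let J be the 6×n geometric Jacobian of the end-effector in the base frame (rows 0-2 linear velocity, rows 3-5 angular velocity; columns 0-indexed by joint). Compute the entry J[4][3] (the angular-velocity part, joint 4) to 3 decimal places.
axis z_3 = (-0.8660,-0.5000,0.0000); lever o_n−o_3 = (-1.9151,1.3170,2.3660)
cross product → J_v[:, 3] = (-1.1830,2.0490,-2.0981)
J_ω[:, 3] = z_3
entry J[4][3] = -0.5000

-0.500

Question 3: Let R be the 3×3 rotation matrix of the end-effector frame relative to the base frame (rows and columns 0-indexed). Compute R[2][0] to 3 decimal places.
End-effector x-axis (col 0 of R) = (0.4330,-0.7500,0.5000)
R[2][0] = 0.5000

0.500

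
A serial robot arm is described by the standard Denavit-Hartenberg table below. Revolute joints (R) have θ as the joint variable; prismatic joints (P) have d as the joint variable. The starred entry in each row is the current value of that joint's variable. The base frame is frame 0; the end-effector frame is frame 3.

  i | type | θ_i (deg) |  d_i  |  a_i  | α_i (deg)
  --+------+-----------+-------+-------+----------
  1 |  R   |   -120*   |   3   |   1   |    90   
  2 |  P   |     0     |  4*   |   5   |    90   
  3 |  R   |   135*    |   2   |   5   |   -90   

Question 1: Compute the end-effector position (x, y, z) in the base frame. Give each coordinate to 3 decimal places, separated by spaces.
-7.758 1.633 1.000

after link 1: o_1 = (-0.5000, -0.8660, 3.0000)
after link 2: o_2 = (-6.4641, -3.1962, 3.0000)
after link 3: o_3 = (-7.7582, 1.6335, 1.0000)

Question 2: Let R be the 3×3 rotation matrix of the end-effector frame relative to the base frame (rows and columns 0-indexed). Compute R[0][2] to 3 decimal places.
End-effector z-axis (col 2 of R) = (0.9659,0.2588,-0.0000)
R[0][2] = 0.9659

0.966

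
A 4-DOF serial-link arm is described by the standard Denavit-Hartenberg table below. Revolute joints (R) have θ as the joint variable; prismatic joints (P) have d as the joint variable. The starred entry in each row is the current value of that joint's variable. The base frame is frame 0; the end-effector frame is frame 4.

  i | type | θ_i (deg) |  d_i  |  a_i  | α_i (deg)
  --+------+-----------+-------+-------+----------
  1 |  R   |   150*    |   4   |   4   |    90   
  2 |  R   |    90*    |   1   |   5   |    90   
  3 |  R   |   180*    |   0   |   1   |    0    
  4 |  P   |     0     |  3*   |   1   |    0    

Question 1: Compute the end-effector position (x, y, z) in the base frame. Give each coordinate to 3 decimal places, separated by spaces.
-5.562 4.366 7.000

after link 1: o_1 = (-3.4641, 2.0000, 4.0000)
after link 2: o_2 = (-2.9641, 2.8660, 9.0000)
after link 3: o_3 = (-2.9641, 2.8660, 8.0000)
after link 4: o_4 = (-5.5622, 4.3660, 7.0000)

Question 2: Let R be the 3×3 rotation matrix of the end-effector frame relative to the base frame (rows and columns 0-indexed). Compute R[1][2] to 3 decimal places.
End-effector z-axis (col 2 of R) = (-0.8660,0.5000,-0.0000)
R[1][2] = 0.5000

0.500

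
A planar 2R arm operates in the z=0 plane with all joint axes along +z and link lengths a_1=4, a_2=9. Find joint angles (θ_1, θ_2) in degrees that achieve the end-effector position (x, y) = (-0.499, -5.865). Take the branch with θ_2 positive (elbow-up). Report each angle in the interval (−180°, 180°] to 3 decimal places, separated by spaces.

cos θ_2 = (34.6472−4²−9²)/(2·4·9) = -0.8660; θ_2 = 149.9983° (elbow-up)
β = atan2(-5.8650,-0.4990) = -94.8631°; ψ = atan2(4.5002,-3.7941) = 130.1339°
θ_1 = β − ψ = -224.9970°

135.003 149.998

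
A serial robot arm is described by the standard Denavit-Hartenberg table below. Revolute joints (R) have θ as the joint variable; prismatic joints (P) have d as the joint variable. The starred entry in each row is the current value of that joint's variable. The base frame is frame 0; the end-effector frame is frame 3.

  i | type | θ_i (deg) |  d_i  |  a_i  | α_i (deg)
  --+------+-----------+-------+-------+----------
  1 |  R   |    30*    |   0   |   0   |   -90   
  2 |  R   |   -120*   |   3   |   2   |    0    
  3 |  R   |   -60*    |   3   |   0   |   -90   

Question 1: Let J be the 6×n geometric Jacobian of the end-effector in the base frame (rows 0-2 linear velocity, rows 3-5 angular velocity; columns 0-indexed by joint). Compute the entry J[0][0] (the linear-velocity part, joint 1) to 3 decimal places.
axis z_0 = ẑ; lever o_n−o_0 = (-3.8660,4.6962,1.7321)
cross product → J_v[:, 0] = (-4.6962,-3.8660,0.0000)
J_ω[:, 0] = z_0
entry J[0][0] = -4.6962

-4.696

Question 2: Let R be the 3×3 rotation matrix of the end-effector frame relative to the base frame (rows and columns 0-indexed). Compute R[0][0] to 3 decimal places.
-0.866

End-effector x-axis (col 0 of R) = (-0.8660,-0.5000,0.0000)
R[0][0] = -0.8660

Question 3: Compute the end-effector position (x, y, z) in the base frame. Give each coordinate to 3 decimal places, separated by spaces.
after link 1: o_1 = (0.0000, 0.0000, 0.0000)
after link 2: o_2 = (-2.3660, 2.0981, 1.7321)
after link 3: o_3 = (-3.8660, 4.6962, 1.7321)

-3.866 4.696 1.732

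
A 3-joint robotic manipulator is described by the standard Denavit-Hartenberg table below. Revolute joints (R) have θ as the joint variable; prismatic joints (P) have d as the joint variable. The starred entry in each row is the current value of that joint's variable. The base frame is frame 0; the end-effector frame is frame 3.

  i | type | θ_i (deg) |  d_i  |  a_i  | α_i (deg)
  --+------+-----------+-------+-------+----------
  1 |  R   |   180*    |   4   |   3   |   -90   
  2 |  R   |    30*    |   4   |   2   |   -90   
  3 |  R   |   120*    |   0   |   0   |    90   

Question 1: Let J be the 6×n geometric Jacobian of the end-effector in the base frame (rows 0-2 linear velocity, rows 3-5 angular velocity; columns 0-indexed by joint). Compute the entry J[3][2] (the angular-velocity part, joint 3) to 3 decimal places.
axis z_2 = (0.5000,-0.0000,-0.8660); lever o_n−o_2 = (0.0000,0.0000,0.0000)
cross product → J_v[:, 2] = (0.0000,-0.0000,0.0000)
J_ω[:, 2] = z_2
entry J[3][2] = 0.5000

0.500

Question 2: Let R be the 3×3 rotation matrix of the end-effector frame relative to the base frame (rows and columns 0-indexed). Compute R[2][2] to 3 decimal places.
End-effector z-axis (col 2 of R) = (-0.7500,0.5000,-0.4330)
R[2][2] = -0.4330

-0.433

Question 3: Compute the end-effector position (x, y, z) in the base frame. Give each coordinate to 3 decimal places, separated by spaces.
-4.732 -4.000 3.000

after link 1: o_1 = (-3.0000, 0.0000, 4.0000)
after link 2: o_2 = (-4.7321, -4.0000, 3.0000)
after link 3: o_3 = (-4.7321, -4.0000, 3.0000)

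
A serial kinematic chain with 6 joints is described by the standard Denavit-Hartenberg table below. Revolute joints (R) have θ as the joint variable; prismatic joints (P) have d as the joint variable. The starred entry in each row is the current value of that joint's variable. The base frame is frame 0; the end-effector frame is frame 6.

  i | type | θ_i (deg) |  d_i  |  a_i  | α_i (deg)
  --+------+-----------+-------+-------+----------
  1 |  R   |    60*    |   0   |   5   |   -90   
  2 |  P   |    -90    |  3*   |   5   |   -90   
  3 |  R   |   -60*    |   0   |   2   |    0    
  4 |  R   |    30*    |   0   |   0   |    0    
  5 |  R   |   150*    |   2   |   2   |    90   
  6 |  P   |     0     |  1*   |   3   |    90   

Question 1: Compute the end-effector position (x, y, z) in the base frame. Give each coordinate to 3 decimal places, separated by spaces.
3.585 6.013 4.366

after link 1: o_1 = (2.5000, 4.3301, 0.0000)
after link 2: o_2 = (-0.0981, 5.8301, 5.0000)
after link 3: o_3 = (-1.5981, 6.6962, 6.0000)
after link 4: o_4 = (-1.5981, 6.6962, 6.0000)
after link 5: o_5 = (0.9019, 7.5622, 5.0000)
after link 6: o_6 = (3.5849, 6.0131, 4.3660)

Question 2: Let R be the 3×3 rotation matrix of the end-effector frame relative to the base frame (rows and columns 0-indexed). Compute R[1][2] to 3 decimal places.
End-effector z-axis (col 2 of R) = (-0.5000,-0.8660,0.0000)
R[1][2] = -0.8660

-0.866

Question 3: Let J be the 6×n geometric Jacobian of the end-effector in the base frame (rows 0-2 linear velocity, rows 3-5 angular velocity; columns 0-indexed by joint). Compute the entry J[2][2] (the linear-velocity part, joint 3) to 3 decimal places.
-3.098

axis z_2 = (0.5000,0.8660,-0.0000); lever o_n−o_2 = (3.6830,0.1830,-0.6340)
cross product → J_v[:, 2] = (-0.5490,0.3170,-3.0981)
J_ω[:, 2] = z_2
entry J[2][2] = -3.0981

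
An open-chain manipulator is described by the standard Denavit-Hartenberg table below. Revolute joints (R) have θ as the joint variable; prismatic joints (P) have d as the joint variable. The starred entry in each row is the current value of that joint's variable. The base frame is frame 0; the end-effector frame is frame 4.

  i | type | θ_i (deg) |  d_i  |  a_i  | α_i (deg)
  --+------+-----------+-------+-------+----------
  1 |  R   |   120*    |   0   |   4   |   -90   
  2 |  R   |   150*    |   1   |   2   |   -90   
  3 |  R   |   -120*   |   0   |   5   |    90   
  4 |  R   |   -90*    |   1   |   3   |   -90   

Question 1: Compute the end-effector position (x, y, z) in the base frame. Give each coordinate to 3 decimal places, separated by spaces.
after link 1: o_1 = (-2.0000, 3.4641, 0.0000)
after link 2: o_2 = (-2.0000, 1.4641, -1.0000)
after link 3: o_3 = (-6.8325, 1.1740, 0.2500)
after link 4: o_4 = (-7.5245, 3.3726, -1.9151)

-7.525 3.373 -1.915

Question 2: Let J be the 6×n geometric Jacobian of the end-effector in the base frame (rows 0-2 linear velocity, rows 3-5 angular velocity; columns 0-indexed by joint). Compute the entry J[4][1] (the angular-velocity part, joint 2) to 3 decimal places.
-0.500

axis z_1 = (-0.8660,-0.5000,0.0000); lever o_n−o_1 = (-5.5245,-0.0915,-1.9151)
cross product → J_v[:, 1] = (0.9575,-1.6585,-2.6830)
J_ω[:, 1] = z_1
entry J[4][1] = -0.5000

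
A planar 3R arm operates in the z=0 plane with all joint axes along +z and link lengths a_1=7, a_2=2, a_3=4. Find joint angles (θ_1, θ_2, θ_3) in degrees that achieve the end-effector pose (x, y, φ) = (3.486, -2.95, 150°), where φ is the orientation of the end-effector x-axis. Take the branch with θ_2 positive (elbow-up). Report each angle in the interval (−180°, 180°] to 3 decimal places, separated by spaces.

wrist centre = target − a_3·(cos φ, sin φ) = (6.9501, -4.9500)
cos θ_2 = (72.8064−7²−2²)/(2·7·2) = 0.7074; θ_2 = 44.9785° (elbow-up)
β = atan2(-4.9500,6.9501) = -35.4592°; ψ = atan2(1.4137,8.4147) = 9.5367°
θ_1 = β − ψ = -44.9959°
θ_3 = φ − θ_1 − θ_2 = 150.0174° (wrapped to (-180°,180°])

-44.996 44.979 150.017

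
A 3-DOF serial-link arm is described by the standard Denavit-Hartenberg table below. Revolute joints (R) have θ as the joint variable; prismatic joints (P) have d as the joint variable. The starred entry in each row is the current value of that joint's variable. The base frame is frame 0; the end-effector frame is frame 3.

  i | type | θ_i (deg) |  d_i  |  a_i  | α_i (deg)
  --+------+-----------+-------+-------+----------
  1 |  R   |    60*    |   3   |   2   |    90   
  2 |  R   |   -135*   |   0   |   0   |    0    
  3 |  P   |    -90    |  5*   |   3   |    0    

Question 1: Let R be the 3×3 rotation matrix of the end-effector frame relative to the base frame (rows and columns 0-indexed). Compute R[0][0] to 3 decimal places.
-0.354

End-effector x-axis (col 0 of R) = (-0.3536,-0.6124,0.7071)
R[0][0] = -0.3536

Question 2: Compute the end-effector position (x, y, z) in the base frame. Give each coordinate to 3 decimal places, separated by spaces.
4.269 -2.605 5.121

after link 1: o_1 = (1.0000, 1.7321, 3.0000)
after link 2: o_2 = (1.0000, 1.7321, 3.0000)
after link 3: o_3 = (4.2695, -2.6051, 5.1213)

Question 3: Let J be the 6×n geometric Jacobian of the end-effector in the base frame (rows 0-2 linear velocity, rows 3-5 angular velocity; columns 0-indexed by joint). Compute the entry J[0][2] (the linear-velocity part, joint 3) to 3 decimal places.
0.866

prismatic axis z_2 = (0.8660,-0.5000,0.0000)
J_v[:, 2] = z_2; J_ω[:, 2] = (0,0,0)
entry J[0][2] = 0.8660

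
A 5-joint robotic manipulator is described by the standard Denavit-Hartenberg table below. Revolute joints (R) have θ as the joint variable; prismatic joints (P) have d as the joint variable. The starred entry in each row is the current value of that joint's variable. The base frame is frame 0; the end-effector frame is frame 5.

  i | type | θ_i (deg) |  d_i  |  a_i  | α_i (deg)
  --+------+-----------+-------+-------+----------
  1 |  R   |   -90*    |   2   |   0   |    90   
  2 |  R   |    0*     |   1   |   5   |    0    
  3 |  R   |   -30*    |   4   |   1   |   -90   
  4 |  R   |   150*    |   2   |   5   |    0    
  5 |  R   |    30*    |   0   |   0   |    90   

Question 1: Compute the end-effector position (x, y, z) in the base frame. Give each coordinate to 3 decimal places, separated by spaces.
after link 1: o_1 = (0.0000, 0.0000, 2.0000)
after link 2: o_2 = (-1.0000, -5.0000, 2.0000)
after link 3: o_3 = (-5.0000, -5.8660, 1.5000)
after link 4: o_4 = (-2.5000, -3.1160, 5.3971)
after link 5: o_5 = (-2.5000, -3.1160, 5.3971)

-2.500 -3.116 5.397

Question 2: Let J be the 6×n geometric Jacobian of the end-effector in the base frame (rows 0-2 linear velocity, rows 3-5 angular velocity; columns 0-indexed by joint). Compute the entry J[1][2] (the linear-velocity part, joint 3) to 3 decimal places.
axis z_2 = (-1.0000,-0.0000,0.0000); lever o_n−o_2 = (-1.5000,1.8840,3.3971)
cross product → J_v[:, 2] = (-0.0000,3.3971,-1.8840)
J_ω[:, 2] = z_2
entry J[1][2] = 3.3971

3.397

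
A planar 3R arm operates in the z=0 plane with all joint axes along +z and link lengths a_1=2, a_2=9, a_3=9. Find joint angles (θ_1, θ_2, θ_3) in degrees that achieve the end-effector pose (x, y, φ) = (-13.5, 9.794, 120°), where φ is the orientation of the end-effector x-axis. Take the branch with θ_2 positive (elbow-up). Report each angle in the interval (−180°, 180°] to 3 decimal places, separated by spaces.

wrist centre = target − a_3·(cos φ, sin φ) = (-9.0000, 1.9998)
cos θ_2 = (84.9991−2²−9²)/(2·2·9) = -0.0000; θ_2 = 90.0015° (elbow-up)
β = atan2(1.9998,-9.0000) = 167.4726°; ψ = atan2(9.0000,1.9998) = 77.4726°
θ_1 = β − ψ = 90.0000°
θ_3 = φ − θ_1 − θ_2 = -60.0015° (wrapped to (-180°,180°])

90.000 90.001 -60.001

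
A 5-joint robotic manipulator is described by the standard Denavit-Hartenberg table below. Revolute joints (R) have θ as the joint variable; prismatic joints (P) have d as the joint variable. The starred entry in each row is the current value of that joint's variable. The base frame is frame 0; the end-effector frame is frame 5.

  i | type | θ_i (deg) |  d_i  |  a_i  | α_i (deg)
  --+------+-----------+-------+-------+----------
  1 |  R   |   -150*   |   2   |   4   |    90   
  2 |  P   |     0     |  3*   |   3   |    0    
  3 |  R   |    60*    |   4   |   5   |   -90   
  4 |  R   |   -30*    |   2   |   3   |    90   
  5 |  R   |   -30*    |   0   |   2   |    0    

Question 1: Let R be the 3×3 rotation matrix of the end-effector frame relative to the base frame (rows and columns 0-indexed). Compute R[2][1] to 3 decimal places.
0.808

End-effector y-axis (col 1 of R) = (0.3370,0.4833,0.8080)
R[2][1] = 0.8080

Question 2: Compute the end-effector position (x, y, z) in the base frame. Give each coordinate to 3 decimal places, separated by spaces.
after link 1: o_1 = (-3.4641, -2.0000, 2.0000)
after link 2: o_2 = (-7.5622, -0.9019, 2.0000)
after link 3: o_3 = (-11.7272, 1.3122, 6.3301)
after link 4: o_4 = (-12.1022, 2.8277, 9.5801)
after link 5: o_5 = (-13.9348, 2.7697, 10.3792)

-13.935 2.770 10.379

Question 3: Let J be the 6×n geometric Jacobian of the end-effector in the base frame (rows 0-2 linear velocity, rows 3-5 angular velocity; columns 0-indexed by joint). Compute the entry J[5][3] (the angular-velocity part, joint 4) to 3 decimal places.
0.500

axis z_3 = (0.7500,0.4330,0.5000); lever o_n−o_3 = (-2.2075,1.4575,4.0490)
cross product → J_v[:, 3] = (1.0245,-4.1405,2.0490)
J_ω[:, 3] = z_3
entry J[5][3] = 0.5000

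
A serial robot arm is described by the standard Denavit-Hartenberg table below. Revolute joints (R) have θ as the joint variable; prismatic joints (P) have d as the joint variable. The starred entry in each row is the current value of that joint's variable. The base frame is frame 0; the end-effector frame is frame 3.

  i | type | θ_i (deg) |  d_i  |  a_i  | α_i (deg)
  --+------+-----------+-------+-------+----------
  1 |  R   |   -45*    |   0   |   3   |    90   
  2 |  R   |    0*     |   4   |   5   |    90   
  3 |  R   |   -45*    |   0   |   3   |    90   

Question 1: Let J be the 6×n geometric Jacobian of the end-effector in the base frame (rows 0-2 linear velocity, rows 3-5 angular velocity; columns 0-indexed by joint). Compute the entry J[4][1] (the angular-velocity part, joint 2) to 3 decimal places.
axis z_1 = (-0.7071,-0.7071,0.0000); lever o_n−o_1 = (3.7071,-6.3640,-0.0000)
cross product → J_v[:, 1] = (0.0000,0.0000,7.1213)
J_ω[:, 1] = z_1
entry J[4][1] = -0.7071

-0.707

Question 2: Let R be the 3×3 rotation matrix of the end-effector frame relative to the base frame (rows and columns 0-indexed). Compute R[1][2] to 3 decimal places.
1.000

End-effector z-axis (col 2 of R) = (-0.0000,1.0000,-0.0000)
R[1][2] = 1.0000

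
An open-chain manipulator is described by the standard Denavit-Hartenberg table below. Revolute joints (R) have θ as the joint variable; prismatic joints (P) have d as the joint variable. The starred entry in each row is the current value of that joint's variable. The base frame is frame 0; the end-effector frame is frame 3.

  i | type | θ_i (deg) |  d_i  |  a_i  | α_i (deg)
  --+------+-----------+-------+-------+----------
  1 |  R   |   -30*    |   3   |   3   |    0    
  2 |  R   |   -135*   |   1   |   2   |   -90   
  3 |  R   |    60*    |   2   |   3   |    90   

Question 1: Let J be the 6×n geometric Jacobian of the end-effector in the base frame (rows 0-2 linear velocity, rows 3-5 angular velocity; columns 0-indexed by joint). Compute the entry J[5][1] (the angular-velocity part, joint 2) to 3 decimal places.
axis z_1 = (0.0000,0.0000,1.0000); lever o_n−o_1 = (-2.8631,-2.8377,-1.5981)
cross product → J_v[:, 1] = (2.8377,-2.8631,0.0000)
J_ω[:, 1] = z_1
entry J[5][1] = 1.0000

1.000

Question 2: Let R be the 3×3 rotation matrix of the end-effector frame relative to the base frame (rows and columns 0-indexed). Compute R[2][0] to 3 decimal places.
-0.866

End-effector x-axis (col 0 of R) = (-0.4830,-0.1294,-0.8660)
R[2][0] = -0.8660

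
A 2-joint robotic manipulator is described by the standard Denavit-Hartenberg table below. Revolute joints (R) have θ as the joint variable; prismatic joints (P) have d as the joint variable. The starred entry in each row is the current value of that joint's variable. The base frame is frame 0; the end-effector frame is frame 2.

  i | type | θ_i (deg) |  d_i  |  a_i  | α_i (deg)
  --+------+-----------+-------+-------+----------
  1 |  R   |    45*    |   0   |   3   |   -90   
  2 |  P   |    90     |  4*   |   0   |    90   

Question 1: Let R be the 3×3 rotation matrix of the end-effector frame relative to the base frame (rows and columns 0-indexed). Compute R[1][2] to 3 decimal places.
0.707

End-effector z-axis (col 2 of R) = (0.7071,0.7071,0.0000)
R[1][2] = 0.7071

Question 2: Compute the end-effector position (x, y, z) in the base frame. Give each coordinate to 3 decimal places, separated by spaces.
-0.707 4.950 0.000

after link 1: o_1 = (2.1213, 2.1213, 0.0000)
after link 2: o_2 = (-0.7071, 4.9497, 0.0000)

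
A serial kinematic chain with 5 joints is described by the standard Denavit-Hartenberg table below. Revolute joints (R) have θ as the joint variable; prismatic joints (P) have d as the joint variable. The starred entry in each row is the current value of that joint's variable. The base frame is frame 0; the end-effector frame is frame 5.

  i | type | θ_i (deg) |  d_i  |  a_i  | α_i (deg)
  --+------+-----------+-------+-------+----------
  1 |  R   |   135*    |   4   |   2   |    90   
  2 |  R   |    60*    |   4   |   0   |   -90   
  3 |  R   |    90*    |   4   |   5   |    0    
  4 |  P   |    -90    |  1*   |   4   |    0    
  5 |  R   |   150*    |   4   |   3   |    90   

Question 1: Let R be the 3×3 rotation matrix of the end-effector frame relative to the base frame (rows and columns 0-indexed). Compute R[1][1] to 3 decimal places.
-0.612

End-effector y-axis (col 1 of R) = (0.6124,-0.6124,0.5000)
R[1][1] = -0.6124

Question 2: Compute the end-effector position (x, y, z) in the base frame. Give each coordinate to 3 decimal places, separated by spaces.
1.834 -5.369 9.714

after link 1: o_1 = (-1.4142, 1.4142, 4.0000)
after link 2: o_2 = (1.4142, 4.2426, 4.0000)
after link 3: o_3 = (0.3282, -1.7424, 6.0000)
after link 4: o_4 = (-0.4737, -0.9405, 9.9641)
after link 5: o_5 = (1.8337, -5.3693, 9.7141)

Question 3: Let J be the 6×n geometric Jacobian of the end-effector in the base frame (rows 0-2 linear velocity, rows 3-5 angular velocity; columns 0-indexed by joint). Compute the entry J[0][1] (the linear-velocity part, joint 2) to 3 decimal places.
4.040

axis z_1 = (0.7071,0.7071,0.0000); lever o_n−o_1 = (3.2479,-6.7835,5.7141)
cross product → J_v[:, 1] = (4.0405,-4.0405,-7.0933)
J_ω[:, 1] = z_1
entry J[0][1] = 4.0405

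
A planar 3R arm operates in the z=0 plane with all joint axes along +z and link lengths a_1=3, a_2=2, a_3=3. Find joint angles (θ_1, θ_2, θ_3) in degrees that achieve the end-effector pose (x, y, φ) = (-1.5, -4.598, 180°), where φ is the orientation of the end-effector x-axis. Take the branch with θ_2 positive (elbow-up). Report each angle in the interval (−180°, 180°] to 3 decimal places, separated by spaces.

-83.867 30.007 -126.139

wrist centre = target − a_3·(cos φ, sin φ) = (1.5000, -4.5980)
cos θ_2 = (23.3916−3²−2²)/(2·3·2) = 0.8660; θ_2 = 30.0067° (elbow-up)
β = atan2(-4.5980,1.5000) = -71.9322°; ψ = atan2(1.0002,4.7319) = 11.9351°
θ_1 = β − ψ = -83.8673°
θ_3 = φ − θ_1 − θ_2 = -126.1394° (wrapped to (-180°,180°])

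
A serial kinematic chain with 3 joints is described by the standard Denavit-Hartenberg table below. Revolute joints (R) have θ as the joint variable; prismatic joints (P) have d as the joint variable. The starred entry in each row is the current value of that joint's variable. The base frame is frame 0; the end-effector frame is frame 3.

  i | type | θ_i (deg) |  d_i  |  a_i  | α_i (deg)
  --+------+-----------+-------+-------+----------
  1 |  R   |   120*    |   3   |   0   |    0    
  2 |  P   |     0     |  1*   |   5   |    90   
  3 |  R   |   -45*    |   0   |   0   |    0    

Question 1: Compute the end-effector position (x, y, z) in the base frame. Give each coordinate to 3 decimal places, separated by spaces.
after link 1: o_1 = (0.0000, 0.0000, 3.0000)
after link 2: o_2 = (-2.5000, 4.3301, 4.0000)
after link 3: o_3 = (-2.5000, 4.3301, 4.0000)

-2.500 4.330 4.000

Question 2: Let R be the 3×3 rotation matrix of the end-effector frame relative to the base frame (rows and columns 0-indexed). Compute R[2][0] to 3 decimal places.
End-effector x-axis (col 0 of R) = (-0.3536,0.6124,-0.7071)
R[2][0] = -0.7071

-0.707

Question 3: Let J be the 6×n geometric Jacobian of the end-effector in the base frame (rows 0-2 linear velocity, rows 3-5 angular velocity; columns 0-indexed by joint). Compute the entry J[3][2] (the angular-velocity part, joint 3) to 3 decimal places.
axis z_2 = (0.8660,0.5000,0.0000); lever o_n−o_2 = (0.0000,0.0000,0.0000)
cross product → J_v[:, 2] = (0.0000,0.0000,0.0000)
J_ω[:, 2] = z_2
entry J[3][2] = 0.8660

0.866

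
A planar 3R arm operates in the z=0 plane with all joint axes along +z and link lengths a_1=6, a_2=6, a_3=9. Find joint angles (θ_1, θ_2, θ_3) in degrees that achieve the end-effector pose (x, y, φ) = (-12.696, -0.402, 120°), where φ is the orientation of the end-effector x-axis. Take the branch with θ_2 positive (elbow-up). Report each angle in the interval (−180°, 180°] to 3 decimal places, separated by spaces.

-150.000 30.002 -120.002

wrist centre = target − a_3·(cos φ, sin φ) = (-8.1960, -8.1962)
cos θ_2 = (134.3526−6²−6²)/(2·6·6) = 0.8660; θ_2 = 30.0020° (elbow-up)
β = atan2(-8.1962,-8.1960) = -134.9992°; ψ = atan2(3.0002,11.1960) = 15.0010°
θ_1 = β − ψ = -150.0002°
θ_3 = φ − θ_1 − θ_2 = -120.0018° (wrapped to (-180°,180°])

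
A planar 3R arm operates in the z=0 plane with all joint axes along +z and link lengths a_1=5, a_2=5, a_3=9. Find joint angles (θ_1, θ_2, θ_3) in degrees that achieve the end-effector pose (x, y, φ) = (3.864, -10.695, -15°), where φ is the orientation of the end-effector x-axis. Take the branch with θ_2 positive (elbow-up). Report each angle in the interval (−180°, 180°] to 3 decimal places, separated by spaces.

wrist centre = target − a_3·(cos φ, sin φ) = (-4.8293, -8.3656)
cos θ_2 = (93.3062−5²−5²)/(2·5·5) = 0.8661; θ_2 = 29.9887° (elbow-up)
β = atan2(-8.3656,-4.8293) = -119.9971°; ψ = atan2(2.4991,9.3306) = 14.9944°
θ_1 = β − ψ = -134.9915°
θ_3 = φ − θ_1 − θ_2 = 90.0027° (wrapped to (-180°,180°])

-134.991 29.989 90.003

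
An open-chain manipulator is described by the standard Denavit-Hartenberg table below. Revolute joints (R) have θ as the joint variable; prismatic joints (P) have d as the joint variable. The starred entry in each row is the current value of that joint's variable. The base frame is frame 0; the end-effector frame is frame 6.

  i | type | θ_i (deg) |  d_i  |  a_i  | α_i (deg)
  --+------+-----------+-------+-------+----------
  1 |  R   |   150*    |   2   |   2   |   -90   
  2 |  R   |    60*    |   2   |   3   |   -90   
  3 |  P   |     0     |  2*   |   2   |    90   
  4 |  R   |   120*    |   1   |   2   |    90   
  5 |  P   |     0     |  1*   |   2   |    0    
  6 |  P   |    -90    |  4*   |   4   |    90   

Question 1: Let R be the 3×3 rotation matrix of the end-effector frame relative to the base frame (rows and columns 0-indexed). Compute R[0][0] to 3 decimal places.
End-effector x-axis (col 0 of R) = (0.5000,0.8660,-0.0000)
R[0][0] = 0.5000

0.500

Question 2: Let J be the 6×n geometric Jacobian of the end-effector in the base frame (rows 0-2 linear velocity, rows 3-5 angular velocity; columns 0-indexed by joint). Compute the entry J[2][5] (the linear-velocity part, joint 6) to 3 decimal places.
prismatic axis z_5 = (-0.0000,0.0000,-1.0000)
J_v[:, 5] = z_5; J_ω[:, 5] = (0,0,0)
entry J[2][5] = -1.0000

-1.000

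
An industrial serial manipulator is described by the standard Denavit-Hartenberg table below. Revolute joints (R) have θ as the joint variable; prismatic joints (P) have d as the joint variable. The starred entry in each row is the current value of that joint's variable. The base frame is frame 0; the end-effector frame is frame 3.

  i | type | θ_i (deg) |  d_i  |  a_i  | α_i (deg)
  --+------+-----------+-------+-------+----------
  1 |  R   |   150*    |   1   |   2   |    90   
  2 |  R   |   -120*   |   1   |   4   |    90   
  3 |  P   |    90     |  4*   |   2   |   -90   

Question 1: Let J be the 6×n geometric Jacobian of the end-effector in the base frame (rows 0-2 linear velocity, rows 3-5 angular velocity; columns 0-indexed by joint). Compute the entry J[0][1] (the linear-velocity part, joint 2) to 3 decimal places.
-1.268

axis z_1 = (0.5000,0.8660,0.0000); lever o_n−o_1 = (6.2321,-0.1340,-1.4641)
cross product → J_v[:, 1] = (-1.2679,0.7321,-5.4641)
J_ω[:, 1] = z_1
entry J[0][1] = -1.2679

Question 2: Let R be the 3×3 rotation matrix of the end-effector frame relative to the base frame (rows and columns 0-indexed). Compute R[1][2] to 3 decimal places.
End-effector z-axis (col 2 of R) = (-0.4330,0.2500,0.8660)
R[1][2] = 0.2500

0.250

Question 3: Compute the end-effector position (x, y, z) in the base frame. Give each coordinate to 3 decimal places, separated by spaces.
after link 1: o_1 = (-1.7321, 1.0000, 1.0000)
after link 2: o_2 = (0.5000, 0.8660, -2.4641)
after link 3: o_3 = (4.5000, 0.8660, -0.4641)

4.500 0.866 -0.464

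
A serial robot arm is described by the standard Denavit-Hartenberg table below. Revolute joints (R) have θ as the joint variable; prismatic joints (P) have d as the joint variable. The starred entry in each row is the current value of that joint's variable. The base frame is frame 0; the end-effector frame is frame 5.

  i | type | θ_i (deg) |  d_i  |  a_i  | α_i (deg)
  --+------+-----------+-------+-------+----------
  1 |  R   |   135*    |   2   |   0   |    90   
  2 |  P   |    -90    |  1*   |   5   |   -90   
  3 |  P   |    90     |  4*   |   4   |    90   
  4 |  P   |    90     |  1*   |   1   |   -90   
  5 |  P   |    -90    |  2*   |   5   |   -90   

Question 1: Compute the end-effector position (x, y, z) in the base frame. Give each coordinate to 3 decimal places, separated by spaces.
-4.243 2.828 -9.000

after link 1: o_1 = (0.0000, 0.0000, 2.0000)
after link 2: o_2 = (0.7071, 0.7071, -3.0000)
after link 3: o_3 = (-4.9497, 0.7071, -3.0000)
after link 4: o_4 = (-5.6569, 1.4142, -4.0000)
after link 5: o_5 = (-4.2426, 2.8284, -9.0000)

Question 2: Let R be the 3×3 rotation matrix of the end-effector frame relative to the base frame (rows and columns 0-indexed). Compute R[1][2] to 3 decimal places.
End-effector z-axis (col 2 of R) = (-0.7071,0.7071,0.0000)
R[1][2] = 0.7071

0.707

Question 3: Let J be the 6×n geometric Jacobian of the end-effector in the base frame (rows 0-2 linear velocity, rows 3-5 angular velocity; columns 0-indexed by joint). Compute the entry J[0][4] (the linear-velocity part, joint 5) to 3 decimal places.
0.707

prismatic axis z_4 = (0.7071,0.7071,0.0000)
J_v[:, 4] = z_4; J_ω[:, 4] = (0,0,0)
entry J[0][4] = 0.7071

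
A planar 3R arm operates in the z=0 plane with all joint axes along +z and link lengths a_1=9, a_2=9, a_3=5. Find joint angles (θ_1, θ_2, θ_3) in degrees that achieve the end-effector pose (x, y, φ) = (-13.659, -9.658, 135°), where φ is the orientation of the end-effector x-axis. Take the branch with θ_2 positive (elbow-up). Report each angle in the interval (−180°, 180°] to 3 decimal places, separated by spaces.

-149.999 44.999 -120.000

wrist centre = target − a_3·(cos φ, sin φ) = (-10.1235, -13.1935)
cos θ_2 = (276.5539−9²−9²)/(2·9·9) = 0.7071; θ_2 = 44.9987° (elbow-up)
β = atan2(-13.1935,-10.1235) = -127.4992°; ψ = atan2(6.3638,15.3641) = 22.4993°
θ_1 = β − ψ = -149.9986°
θ_3 = φ − θ_1 − θ_2 = -120.0001° (wrapped to (-180°,180°])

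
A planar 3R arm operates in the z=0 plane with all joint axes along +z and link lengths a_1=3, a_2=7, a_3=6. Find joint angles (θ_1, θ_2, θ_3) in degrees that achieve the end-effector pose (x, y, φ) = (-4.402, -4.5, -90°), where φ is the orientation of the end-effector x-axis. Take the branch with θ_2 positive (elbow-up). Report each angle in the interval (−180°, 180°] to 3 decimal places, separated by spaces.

30.003 149.998 89.999

wrist centre = target − a_3·(cos φ, sin φ) = (-4.4020, 1.5000)
cos θ_2 = (21.6276−3²−7²)/(2·3·7) = -0.8660; θ_2 = 149.9982° (elbow-up)
β = atan2(1.5000,-4.4020) = 161.1832°; ψ = atan2(3.5002,-3.0621) = 131.1803°
θ_1 = β − ψ = 30.0029°
θ_3 = φ − θ_1 − θ_2 = 89.9989° (wrapped to (-180°,180°])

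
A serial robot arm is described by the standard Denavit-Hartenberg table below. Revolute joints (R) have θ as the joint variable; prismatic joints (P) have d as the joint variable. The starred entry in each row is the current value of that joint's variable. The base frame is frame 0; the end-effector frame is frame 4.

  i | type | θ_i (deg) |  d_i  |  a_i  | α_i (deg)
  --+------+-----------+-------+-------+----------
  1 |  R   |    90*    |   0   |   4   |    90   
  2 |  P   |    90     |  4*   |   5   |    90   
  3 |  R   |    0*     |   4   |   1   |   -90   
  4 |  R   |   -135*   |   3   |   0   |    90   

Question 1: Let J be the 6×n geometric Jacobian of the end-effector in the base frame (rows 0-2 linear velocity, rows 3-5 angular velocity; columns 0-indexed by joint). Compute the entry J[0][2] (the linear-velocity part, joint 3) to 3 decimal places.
axis z_2 = (0.0000,1.0000,-0.0000); lever o_n−o_2 = (3.0000,4.0000,1.0000)
cross product → J_v[:, 2] = (1.0000,-0.0000,-3.0000)
J_ω[:, 2] = z_2
entry J[0][2] = 1.0000

1.000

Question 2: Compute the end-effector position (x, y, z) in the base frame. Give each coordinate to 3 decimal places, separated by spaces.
after link 1: o_1 = (0.0000, 4.0000, 0.0000)
after link 2: o_2 = (4.0000, 4.0000, 5.0000)
after link 3: o_3 = (4.0000, 8.0000, 6.0000)
after link 4: o_4 = (7.0000, 8.0000, 6.0000)

7.000 8.000 6.000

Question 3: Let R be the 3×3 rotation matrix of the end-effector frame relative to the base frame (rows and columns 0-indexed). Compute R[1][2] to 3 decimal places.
End-effector z-axis (col 2 of R) = (0.0000,-0.7071,-0.7071)
R[1][2] = -0.7071

-0.707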